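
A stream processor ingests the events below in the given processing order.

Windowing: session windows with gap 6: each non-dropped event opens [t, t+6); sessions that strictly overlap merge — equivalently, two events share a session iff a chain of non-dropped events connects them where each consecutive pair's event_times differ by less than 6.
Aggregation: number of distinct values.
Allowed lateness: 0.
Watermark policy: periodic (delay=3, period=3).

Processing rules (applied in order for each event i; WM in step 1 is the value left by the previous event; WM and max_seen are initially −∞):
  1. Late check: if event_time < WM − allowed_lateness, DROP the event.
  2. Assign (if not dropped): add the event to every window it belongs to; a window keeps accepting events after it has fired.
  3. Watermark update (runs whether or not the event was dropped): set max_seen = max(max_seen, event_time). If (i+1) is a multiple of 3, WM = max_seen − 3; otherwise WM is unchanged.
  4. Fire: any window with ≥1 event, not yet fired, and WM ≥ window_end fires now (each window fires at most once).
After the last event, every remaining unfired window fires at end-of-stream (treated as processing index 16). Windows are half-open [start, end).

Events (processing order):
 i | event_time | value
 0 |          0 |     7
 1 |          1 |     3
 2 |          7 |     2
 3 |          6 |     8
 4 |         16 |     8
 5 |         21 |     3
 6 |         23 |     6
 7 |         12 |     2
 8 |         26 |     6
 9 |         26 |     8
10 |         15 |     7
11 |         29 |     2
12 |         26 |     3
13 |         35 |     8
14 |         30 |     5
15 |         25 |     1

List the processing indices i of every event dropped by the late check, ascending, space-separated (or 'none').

i=0 t=0 v=7: → [0,6); WM=−∞
i=1 t=1 v=3: → [0,7); WM=−∞
i=2 t=7 v=2: → [7,13); WM=4
i=3 t=6 v=8: → [0,13); WM=4
i=4 t=16 v=8: → [16,22); WM=4
i=5 t=21 v=3: → [16,27); WM=18
i=6 t=23 v=6: → [16,29); WM=18
i=7 t=12 v=2: DROP (t<18-0); WM=18
i=8 t=26 v=6: → [16,32); WM=23
i=9 t=26 v=8: → [16,32); WM=23
i=10 t=15 v=7: DROP (t<23-0); WM=23
i=11 t=29 v=2: → [16,35); WM=26
i=12 t=26 v=3: → [16,35); WM=26
i=13 t=35 v=8: → [35,41); WM=26
i=14 t=30 v=5: → [16,41); WM=32
i=15 t=25 v=1: DROP (t<32-0); WM=32

7 10 15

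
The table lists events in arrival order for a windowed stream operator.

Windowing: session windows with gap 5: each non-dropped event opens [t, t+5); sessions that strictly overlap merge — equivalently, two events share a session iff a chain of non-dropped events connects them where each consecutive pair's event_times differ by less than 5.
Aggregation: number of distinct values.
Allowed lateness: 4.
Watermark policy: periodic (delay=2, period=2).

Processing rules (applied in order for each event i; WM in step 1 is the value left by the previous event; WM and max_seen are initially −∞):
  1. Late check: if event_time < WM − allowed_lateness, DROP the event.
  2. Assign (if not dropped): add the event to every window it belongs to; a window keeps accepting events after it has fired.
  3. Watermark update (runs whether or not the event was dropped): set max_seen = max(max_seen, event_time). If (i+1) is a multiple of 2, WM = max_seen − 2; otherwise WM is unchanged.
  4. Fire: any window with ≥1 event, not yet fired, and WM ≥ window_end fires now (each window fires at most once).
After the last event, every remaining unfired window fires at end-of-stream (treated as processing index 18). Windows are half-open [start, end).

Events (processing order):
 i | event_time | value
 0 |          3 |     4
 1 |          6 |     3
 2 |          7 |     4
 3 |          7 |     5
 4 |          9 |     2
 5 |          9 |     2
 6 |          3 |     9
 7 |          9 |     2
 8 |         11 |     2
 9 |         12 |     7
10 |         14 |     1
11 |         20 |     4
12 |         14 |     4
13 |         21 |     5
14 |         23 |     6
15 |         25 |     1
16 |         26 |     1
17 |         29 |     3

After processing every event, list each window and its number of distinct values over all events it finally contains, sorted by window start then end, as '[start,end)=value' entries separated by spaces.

[3,19)=7 [20,34)=5

i=0 t=3 v=4: → [3,8); WM=−∞
i=1 t=6 v=3: → [3,11); WM=4
i=2 t=7 v=4: → [3,12); WM=4
i=3 t=7 v=5: → [3,12); WM=5
i=4 t=9 v=2: → [3,14); WM=5
i=5 t=9 v=2: → [3,14); WM=7
i=6 t=3 v=9: → [3,14); WM=7
i=7 t=9 v=2: → [3,14); WM=7
i=8 t=11 v=2: → [3,16); WM=7
i=9 t=12 v=7: → [3,17); WM=10
i=10 t=14 v=1: → [3,19); WM=10
i=11 t=20 v=4: → [20,25); WM=18
i=12 t=14 v=4: → [3,19); WM=18
i=13 t=21 v=5: → [20,26); WM=19
i=14 t=23 v=6: → [20,28); WM=19
i=15 t=25 v=1: → [20,30); WM=23
i=16 t=26 v=1: → [20,31); WM=23
i=17 t=29 v=3: → [20,34); WM=27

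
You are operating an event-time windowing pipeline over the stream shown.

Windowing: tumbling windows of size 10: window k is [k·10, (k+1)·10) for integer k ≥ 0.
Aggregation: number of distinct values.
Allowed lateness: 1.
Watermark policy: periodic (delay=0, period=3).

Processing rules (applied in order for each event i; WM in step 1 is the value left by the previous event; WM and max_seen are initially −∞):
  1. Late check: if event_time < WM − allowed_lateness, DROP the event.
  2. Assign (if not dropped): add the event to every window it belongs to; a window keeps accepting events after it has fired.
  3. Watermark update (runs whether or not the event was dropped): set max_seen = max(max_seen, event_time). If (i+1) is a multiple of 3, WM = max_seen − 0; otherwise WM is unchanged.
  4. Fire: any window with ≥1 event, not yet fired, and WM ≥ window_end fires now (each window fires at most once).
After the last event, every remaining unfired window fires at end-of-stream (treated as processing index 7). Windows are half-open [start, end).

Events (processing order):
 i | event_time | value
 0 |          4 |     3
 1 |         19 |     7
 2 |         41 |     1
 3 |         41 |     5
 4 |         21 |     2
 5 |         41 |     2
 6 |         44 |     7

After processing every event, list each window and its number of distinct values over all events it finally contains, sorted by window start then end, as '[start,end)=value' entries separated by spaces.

[0,10)=1 [10,20)=1 [40,50)=4

i=0 t=4 v=3: → [0,10); WM=−∞
i=1 t=19 v=7: → [10,20); WM=−∞
i=2 t=41 v=1: → [40,50); WM=41; [0,10) fires=1 [10,20) fires=1
i=3 t=41 v=5: → [40,50); WM=41
i=4 t=21 v=2: DROP (t<41-1); WM=41
i=5 t=41 v=2: → [40,50); WM=41
i=6 t=44 v=7: → [40,50); WM=41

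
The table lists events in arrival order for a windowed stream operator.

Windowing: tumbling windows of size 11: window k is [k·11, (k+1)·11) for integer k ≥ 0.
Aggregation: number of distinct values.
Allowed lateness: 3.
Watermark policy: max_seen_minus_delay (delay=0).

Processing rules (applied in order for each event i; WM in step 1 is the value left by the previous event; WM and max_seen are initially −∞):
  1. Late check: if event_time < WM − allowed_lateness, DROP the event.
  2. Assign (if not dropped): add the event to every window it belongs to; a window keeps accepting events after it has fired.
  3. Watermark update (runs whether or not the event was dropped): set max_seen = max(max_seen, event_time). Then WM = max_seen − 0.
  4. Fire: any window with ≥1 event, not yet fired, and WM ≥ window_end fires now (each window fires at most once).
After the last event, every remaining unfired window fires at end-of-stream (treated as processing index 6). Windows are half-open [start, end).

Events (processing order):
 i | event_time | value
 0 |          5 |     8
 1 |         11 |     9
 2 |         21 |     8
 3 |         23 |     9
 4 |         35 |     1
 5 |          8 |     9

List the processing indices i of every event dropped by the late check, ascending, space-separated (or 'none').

5

i=0 t=5 v=8: → [0,11); WM=5
i=1 t=11 v=9: → [11,22); WM=11; [0,11) fires=1
i=2 t=21 v=8: → [11,22); WM=21
i=3 t=23 v=9: → [22,33); WM=23; [11,22) fires=2
i=4 t=35 v=1: → [33,44); WM=35; [22,33) fires=1
i=5 t=8 v=9: DROP (t<35-3); WM=35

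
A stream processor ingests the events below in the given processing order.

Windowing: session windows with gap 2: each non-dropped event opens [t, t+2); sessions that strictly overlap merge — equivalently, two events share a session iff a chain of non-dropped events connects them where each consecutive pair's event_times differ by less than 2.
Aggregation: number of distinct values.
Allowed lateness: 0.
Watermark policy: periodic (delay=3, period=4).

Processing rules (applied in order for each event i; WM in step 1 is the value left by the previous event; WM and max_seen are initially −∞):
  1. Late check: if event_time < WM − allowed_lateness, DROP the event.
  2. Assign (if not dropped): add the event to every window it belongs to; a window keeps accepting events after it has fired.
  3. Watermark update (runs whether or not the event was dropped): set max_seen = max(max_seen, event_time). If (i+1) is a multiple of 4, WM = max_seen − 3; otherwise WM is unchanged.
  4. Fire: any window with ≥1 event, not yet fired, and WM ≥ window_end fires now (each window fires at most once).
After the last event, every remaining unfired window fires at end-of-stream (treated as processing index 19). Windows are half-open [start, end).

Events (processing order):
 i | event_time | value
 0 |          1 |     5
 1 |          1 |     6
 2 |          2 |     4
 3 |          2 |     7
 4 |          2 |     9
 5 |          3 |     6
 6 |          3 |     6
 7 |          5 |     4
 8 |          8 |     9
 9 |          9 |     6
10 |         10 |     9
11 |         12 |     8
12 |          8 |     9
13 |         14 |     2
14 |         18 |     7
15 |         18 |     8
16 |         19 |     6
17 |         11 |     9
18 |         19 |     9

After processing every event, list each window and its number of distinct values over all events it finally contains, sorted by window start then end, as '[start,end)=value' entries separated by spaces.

[1,5)=5 [5,7)=1 [8,12)=2 [12,14)=1 [14,16)=1 [18,21)=4

i=0 t=1 v=5: → [1,3); WM=−∞
i=1 t=1 v=6: → [1,3); WM=−∞
i=2 t=2 v=4: → [1,4); WM=−∞
i=3 t=2 v=7: → [1,4); WM=-1
i=4 t=2 v=9: → [1,4); WM=-1
i=5 t=3 v=6: → [1,5); WM=-1
i=6 t=3 v=6: → [1,5); WM=-1
i=7 t=5 v=4: → [5,7); WM=2
i=8 t=8 v=9: → [8,10); WM=2
i=9 t=9 v=6: → [8,11); WM=2
i=10 t=10 v=9: → [8,12); WM=2
i=11 t=12 v=8: → [12,14); WM=9
i=12 t=8 v=9: DROP (t<9-0); WM=9
i=13 t=14 v=2: → [14,16); WM=9
i=14 t=18 v=7: → [18,20); WM=9
i=15 t=18 v=8: → [18,20); WM=15
i=16 t=19 v=6: → [18,21); WM=15
i=17 t=11 v=9: DROP (t<15-0); WM=15
i=18 t=19 v=9: → [18,21); WM=15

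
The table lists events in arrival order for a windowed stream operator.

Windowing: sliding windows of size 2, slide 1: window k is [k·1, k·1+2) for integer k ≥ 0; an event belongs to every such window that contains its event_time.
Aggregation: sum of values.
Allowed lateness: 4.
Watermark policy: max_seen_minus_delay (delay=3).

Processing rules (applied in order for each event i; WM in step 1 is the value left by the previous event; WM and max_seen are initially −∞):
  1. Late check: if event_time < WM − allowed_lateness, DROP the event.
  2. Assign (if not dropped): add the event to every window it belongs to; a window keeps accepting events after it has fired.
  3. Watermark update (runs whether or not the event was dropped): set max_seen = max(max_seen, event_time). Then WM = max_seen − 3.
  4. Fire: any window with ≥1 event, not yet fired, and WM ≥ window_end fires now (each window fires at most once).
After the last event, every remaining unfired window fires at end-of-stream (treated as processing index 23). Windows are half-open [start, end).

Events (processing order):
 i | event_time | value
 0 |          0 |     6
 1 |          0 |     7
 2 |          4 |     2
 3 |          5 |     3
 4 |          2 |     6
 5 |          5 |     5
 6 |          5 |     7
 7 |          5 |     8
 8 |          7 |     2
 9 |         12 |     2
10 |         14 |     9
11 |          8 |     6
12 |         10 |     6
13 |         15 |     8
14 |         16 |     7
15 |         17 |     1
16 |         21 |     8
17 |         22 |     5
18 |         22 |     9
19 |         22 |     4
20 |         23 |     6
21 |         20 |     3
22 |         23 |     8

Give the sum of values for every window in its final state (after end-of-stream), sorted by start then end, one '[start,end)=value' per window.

i=0 t=0 v=6: → [0,2); WM=-3
i=1 t=0 v=7: → [0,2); WM=-3
i=2 t=4 v=2: → [4,6),[3,5); WM=1
i=3 t=5 v=3: → [5,7),[4,6); WM=2; [0,2) fires=13
i=4 t=2 v=6: → [2,4),[1,3); WM=2
i=5 t=5 v=5: → [5,7),[4,6); WM=2
i=6 t=5 v=7: → [5,7),[4,6); WM=2
i=7 t=5 v=8: → [5,7),[4,6); WM=2
i=8 t=7 v=2: → [7,9),[6,8); WM=4; [1,3) fires=6 [2,4) fires=6
i=9 t=12 v=2: → [12,14),[11,13); WM=9; [3,5) fires=2 [4,6) fires=25 [5,7) fires=23 [6,8) fires=2 [7,9) fires=2
i=10 t=14 v=9: → [14,16),[13,15); WM=11
i=11 t=8 v=6: → [8,10),[7,9); WM=11; [8,10) fires=6
i=12 t=10 v=6: → [10,12),[9,11); WM=11; [9,11) fires=6
i=13 t=15 v=8: → [15,17),[14,16); WM=12; [10,12) fires=6
i=14 t=16 v=7: → [16,18),[15,17); WM=13; [11,13) fires=2
i=15 t=17 v=1: → [17,19),[16,18); WM=14; [12,14) fires=2
i=16 t=21 v=8: → [21,23),[20,22); WM=18; [13,15) fires=9 [14,16) fires=17 [15,17) fires=15 [16,18) fires=8
i=17 t=22 v=5: → [22,24),[21,23); WM=19; [17,19) fires=1
i=18 t=22 v=9: → [22,24),[21,23); WM=19
i=19 t=22 v=4: → [22,24),[21,23); WM=19
i=20 t=23 v=6: → [23,25),[22,24); WM=20
i=21 t=20 v=3: → [20,22),[19,21); WM=20
i=22 t=23 v=8: → [23,25),[22,24); WM=20

[0,2)=13 [1,3)=6 [2,4)=6 [3,5)=2 [4,6)=25 [5,7)=23 [6,8)=2 [7,9)=8 [8,10)=6 [9,11)=6 [10,12)=6 [11,13)=2 [12,14)=2 [13,15)=9 [14,16)=17 [15,17)=15 [16,18)=8 [17,19)=1 [19,21)=3 [20,22)=11 [21,23)=26 [22,24)=32 [23,25)=14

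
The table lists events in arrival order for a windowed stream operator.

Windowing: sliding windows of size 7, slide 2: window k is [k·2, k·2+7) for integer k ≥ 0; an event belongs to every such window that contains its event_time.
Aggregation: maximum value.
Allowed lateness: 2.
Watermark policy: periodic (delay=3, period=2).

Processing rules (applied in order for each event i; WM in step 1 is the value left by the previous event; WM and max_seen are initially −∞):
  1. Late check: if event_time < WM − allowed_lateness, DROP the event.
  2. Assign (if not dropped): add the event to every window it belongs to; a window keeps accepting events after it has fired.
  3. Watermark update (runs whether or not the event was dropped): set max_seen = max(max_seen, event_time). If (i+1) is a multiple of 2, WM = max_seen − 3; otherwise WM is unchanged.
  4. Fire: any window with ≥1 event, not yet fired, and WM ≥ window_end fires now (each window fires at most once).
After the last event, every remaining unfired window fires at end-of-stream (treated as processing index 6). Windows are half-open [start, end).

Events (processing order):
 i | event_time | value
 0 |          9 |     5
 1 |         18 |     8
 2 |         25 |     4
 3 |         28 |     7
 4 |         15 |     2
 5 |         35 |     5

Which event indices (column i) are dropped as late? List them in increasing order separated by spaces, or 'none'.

4

i=0 t=9 v=5: → [8,15),[6,13),[4,11); WM=−∞
i=1 t=18 v=8: → [18,25),[16,23),[14,21),[12,19); WM=15; [4,11) fires=5 [6,13) fires=5 [8,15) fires=5
i=2 t=25 v=4: → [24,31),[22,29),[20,27); WM=15
i=3 t=28 v=7: → [28,35),[26,33),[24,31),[22,29); WM=25; [12,19) fires=8 [14,21) fires=8 [16,23) fires=8 [18,25) fires=8
i=4 t=15 v=2: DROP (t<25-2); WM=25
i=5 t=35 v=5: → [34,41),[32,39),[30,37); WM=32; [20,27) fires=4 [22,29) fires=7 [24,31) fires=7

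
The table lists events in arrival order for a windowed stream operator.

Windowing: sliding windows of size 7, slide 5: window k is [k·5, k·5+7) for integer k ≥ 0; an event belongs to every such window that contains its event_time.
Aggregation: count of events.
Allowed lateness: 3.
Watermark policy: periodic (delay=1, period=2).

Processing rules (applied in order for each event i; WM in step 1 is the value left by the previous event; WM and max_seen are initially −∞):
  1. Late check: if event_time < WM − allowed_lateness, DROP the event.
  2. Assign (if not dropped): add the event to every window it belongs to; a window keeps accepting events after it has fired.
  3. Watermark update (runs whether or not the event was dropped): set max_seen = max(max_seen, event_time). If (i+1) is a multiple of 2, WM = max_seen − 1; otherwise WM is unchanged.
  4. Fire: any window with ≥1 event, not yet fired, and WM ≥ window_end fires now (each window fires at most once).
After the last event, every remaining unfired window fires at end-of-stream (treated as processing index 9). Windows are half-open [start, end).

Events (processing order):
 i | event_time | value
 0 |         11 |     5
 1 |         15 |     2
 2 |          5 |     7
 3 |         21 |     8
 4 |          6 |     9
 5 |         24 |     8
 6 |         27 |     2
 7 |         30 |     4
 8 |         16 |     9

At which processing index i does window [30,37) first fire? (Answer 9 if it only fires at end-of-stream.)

9

i=0 t=11 v=5: → [10,17),[5,12); WM=−∞
i=1 t=15 v=2: → [15,22),[10,17); WM=14; [5,12) fires=1
i=2 t=5 v=7: DROP (t<14-3); WM=14
i=3 t=21 v=8: → [20,27),[15,22); WM=20; [10,17) fires=2
i=4 t=6 v=9: DROP (t<20-3); WM=20
i=5 t=24 v=8: → [20,27); WM=23; [15,22) fires=2
i=6 t=27 v=2: → [25,32); WM=23
i=7 t=30 v=4: → [30,37),[25,32); WM=29; [20,27) fires=2
i=8 t=16 v=9: DROP (t<29-3); WM=29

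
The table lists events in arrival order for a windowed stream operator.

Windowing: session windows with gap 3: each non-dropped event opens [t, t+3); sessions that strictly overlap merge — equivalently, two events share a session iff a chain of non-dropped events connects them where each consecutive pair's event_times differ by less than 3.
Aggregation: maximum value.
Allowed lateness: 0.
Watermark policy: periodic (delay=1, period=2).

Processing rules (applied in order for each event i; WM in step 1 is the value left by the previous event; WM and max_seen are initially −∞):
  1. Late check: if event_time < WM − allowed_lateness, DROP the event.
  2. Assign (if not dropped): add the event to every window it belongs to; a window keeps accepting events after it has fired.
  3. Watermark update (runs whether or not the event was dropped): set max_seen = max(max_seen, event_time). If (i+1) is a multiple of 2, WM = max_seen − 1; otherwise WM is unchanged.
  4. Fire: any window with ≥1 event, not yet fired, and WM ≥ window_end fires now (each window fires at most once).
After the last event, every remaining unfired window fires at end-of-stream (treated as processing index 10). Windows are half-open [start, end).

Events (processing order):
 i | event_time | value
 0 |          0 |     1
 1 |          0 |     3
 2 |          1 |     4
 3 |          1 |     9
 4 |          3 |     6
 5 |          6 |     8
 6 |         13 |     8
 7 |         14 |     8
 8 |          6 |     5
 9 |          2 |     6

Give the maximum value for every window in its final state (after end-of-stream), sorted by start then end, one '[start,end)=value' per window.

i=0 t=0 v=1: → [0,3); WM=−∞
i=1 t=0 v=3: → [0,3); WM=-1
i=2 t=1 v=4: → [0,4); WM=-1
i=3 t=1 v=9: → [0,4); WM=0
i=4 t=3 v=6: → [0,6); WM=0
i=5 t=6 v=8: → [6,9); WM=5
i=6 t=13 v=8: → [13,16); WM=5
i=7 t=14 v=8: → [13,17); WM=13
i=8 t=6 v=5: DROP (t<13-0); WM=13
i=9 t=2 v=6: DROP (t<13-0); WM=13

[0,6)=9 [6,9)=8 [13,17)=8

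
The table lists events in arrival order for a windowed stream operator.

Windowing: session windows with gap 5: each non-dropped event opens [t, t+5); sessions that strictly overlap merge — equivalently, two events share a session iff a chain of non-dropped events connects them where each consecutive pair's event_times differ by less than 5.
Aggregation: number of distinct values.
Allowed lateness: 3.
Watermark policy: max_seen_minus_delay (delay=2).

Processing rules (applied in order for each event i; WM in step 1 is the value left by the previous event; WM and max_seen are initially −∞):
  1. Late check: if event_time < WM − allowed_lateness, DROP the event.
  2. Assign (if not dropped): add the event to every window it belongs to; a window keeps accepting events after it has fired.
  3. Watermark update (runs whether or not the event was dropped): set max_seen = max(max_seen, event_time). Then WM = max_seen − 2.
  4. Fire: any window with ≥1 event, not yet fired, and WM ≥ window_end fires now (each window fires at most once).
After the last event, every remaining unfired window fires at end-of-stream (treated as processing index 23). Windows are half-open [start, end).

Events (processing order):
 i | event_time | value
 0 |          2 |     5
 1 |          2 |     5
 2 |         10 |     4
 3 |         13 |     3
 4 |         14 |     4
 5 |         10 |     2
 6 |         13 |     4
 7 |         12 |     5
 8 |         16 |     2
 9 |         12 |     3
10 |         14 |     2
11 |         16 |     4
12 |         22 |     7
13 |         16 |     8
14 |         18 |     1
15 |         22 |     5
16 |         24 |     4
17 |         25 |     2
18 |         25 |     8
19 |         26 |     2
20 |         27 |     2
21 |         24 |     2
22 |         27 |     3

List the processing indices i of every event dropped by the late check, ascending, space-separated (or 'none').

i=0 t=2 v=5: → [2,7); WM=0
i=1 t=2 v=5: → [2,7); WM=0
i=2 t=10 v=4: → [10,15); WM=8
i=3 t=13 v=3: → [10,18); WM=11
i=4 t=14 v=4: → [10,19); WM=12
i=5 t=10 v=2: → [10,19); WM=12
i=6 t=13 v=4: → [10,19); WM=12
i=7 t=12 v=5: → [10,19); WM=12
i=8 t=16 v=2: → [10,21); WM=14
i=9 t=12 v=3: → [10,21); WM=14
i=10 t=14 v=2: → [10,21); WM=14
i=11 t=16 v=4: → [10,21); WM=14
i=12 t=22 v=7: → [22,27); WM=20
i=13 t=16 v=8: DROP (t<20-3); WM=20
i=14 t=18 v=1: → [10,27); WM=20
i=15 t=22 v=5: → [10,27); WM=20
i=16 t=24 v=4: → [10,29); WM=22
i=17 t=25 v=2: → [10,30); WM=23
i=18 t=25 v=8: → [10,30); WM=23
i=19 t=26 v=2: → [10,31); WM=24
i=20 t=27 v=2: → [10,32); WM=25
i=21 t=24 v=2: → [10,32); WM=25
i=22 t=27 v=3: → [10,32); WM=25

13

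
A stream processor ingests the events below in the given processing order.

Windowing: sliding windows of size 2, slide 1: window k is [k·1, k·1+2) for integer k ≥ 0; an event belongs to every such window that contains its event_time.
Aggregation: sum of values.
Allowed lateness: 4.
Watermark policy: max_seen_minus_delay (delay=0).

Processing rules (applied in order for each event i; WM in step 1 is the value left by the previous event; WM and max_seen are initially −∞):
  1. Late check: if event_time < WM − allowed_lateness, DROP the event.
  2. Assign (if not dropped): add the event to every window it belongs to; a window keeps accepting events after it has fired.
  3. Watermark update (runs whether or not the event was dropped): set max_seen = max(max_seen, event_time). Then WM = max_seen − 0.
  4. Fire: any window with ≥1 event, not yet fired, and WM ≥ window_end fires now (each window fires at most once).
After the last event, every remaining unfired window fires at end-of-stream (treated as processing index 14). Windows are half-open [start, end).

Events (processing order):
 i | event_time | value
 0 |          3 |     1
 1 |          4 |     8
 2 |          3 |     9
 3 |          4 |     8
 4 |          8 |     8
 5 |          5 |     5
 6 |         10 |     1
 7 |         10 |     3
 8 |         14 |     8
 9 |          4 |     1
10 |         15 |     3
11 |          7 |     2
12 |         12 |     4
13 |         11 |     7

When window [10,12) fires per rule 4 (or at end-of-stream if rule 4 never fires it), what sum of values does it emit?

4

i=0 t=3 v=1: → [3,5),[2,4); WM=3
i=1 t=4 v=8: → [4,6),[3,5); WM=4; [2,4) fires=1
i=2 t=3 v=9: → [3,5),[2,4); WM=4
i=3 t=4 v=8: → [4,6),[3,5); WM=4
i=4 t=8 v=8: → [8,10),[7,9); WM=8; [3,5) fires=26 [4,6) fires=16
i=5 t=5 v=5: → [5,7),[4,6); WM=8; [5,7) fires=5
i=6 t=10 v=1: → [10,12),[9,11); WM=10; [7,9) fires=8 [8,10) fires=8
i=7 t=10 v=3: → [10,12),[9,11); WM=10
i=8 t=14 v=8: → [14,16),[13,15); WM=14; [9,11) fires=4 [10,12) fires=4
i=9 t=4 v=1: DROP (t<14-4); WM=14
i=10 t=15 v=3: → [15,17),[14,16); WM=15; [13,15) fires=8
i=11 t=7 v=2: DROP (t<15-4); WM=15
i=12 t=12 v=4: → [12,14),[11,13); WM=15; [11,13) fires=4 [12,14) fires=4
i=13 t=11 v=7: → [11,13),[10,12); WM=15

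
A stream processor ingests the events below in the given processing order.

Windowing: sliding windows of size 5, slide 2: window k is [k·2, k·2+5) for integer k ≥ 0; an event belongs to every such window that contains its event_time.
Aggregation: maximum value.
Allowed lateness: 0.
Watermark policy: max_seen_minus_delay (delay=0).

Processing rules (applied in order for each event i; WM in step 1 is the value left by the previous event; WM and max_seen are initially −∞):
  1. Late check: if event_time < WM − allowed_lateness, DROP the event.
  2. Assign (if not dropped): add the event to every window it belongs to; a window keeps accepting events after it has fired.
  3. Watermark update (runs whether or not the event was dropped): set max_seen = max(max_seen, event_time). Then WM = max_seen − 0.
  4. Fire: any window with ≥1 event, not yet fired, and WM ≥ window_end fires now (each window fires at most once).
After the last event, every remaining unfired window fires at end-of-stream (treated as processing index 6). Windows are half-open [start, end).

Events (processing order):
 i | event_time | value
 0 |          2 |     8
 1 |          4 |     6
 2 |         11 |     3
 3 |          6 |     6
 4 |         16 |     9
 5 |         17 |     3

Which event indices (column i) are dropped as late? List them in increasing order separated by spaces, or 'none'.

3

i=0 t=2 v=8: → [2,7),[0,5); WM=2
i=1 t=4 v=6: → [4,9),[2,7),[0,5); WM=4
i=2 t=11 v=3: → [10,15),[8,13); WM=11; [0,5) fires=8 [2,7) fires=8 [4,9) fires=6
i=3 t=6 v=6: DROP (t<11-0); WM=11
i=4 t=16 v=9: → [16,21),[14,19),[12,17); WM=16; [8,13) fires=3 [10,15) fires=3
i=5 t=17 v=3: → [16,21),[14,19); WM=17; [12,17) fires=9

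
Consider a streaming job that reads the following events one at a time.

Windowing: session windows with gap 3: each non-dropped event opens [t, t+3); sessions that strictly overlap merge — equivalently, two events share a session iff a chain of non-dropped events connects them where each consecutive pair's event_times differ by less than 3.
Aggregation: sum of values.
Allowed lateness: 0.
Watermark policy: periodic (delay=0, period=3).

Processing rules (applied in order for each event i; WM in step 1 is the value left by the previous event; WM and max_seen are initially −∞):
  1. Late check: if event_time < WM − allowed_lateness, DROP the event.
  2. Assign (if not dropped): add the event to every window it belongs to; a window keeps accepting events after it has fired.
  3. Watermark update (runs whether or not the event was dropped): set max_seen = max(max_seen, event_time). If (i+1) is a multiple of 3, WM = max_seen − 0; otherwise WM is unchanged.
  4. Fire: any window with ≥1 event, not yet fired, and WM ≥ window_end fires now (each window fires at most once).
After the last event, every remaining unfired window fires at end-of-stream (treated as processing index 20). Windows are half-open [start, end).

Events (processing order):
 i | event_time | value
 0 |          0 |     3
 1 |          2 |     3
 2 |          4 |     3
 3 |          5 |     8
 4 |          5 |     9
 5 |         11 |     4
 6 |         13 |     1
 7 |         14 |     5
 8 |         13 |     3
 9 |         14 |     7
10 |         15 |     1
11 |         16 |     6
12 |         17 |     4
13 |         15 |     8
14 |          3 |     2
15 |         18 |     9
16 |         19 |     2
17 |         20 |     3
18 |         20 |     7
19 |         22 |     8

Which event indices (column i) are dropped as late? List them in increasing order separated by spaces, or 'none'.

13 14

i=0 t=0 v=3: → [0,3); WM=−∞
i=1 t=2 v=3: → [0,5); WM=−∞
i=2 t=4 v=3: → [0,7); WM=4
i=3 t=5 v=8: → [0,8); WM=4
i=4 t=5 v=9: → [0,8); WM=4
i=5 t=11 v=4: → [11,14); WM=11
i=6 t=13 v=1: → [11,16); WM=11
i=7 t=14 v=5: → [11,17); WM=11
i=8 t=13 v=3: → [11,17); WM=14
i=9 t=14 v=7: → [11,17); WM=14
i=10 t=15 v=1: → [11,18); WM=14
i=11 t=16 v=6: → [11,19); WM=16
i=12 t=17 v=4: → [11,20); WM=16
i=13 t=15 v=8: DROP (t<16-0); WM=16
i=14 t=3 v=2: DROP (t<16-0); WM=17
i=15 t=18 v=9: → [11,21); WM=17
i=16 t=19 v=2: → [11,22); WM=17
i=17 t=20 v=3: → [11,23); WM=20
i=18 t=20 v=7: → [11,23); WM=20
i=19 t=22 v=8: → [11,25); WM=20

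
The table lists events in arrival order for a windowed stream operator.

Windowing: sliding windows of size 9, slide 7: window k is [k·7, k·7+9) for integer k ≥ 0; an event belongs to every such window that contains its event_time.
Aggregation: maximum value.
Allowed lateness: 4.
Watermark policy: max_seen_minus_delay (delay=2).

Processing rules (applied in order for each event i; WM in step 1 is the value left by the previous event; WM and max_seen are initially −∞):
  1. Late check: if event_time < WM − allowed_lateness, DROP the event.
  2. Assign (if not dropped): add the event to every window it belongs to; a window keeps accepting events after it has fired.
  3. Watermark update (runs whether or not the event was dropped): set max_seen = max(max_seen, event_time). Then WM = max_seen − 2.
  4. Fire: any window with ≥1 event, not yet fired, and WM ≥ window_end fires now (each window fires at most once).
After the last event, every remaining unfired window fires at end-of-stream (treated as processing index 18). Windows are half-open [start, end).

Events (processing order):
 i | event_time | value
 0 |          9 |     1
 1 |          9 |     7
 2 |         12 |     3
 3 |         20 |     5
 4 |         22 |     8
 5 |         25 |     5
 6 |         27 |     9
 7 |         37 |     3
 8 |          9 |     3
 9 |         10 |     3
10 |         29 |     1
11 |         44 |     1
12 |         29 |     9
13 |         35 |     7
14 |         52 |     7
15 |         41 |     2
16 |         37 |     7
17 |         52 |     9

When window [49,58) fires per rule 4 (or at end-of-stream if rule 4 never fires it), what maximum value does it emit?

i=0 t=9 v=1: → [7,16); WM=7
i=1 t=9 v=7: → [7,16); WM=7
i=2 t=12 v=3: → [7,16); WM=10
i=3 t=20 v=5: → [14,23); WM=18; [7,16) fires=7
i=4 t=22 v=8: → [21,30),[14,23); WM=20
i=5 t=25 v=5: → [21,30); WM=23; [14,23) fires=8
i=6 t=27 v=9: → [21,30); WM=25
i=7 t=37 v=3: → [35,44); WM=35; [21,30) fires=9
i=8 t=9 v=3: DROP (t<35-4); WM=35
i=9 t=10 v=3: DROP (t<35-4); WM=35
i=10 t=29 v=1: DROP (t<35-4); WM=35
i=11 t=44 v=1: → [42,51); WM=42
i=12 t=29 v=9: DROP (t<42-4); WM=42
i=13 t=35 v=7: DROP (t<42-4); WM=42
i=14 t=52 v=7: → [49,58); WM=50; [35,44) fires=3
i=15 t=41 v=2: DROP (t<50-4); WM=50
i=16 t=37 v=7: DROP (t<50-4); WM=50
i=17 t=52 v=9: → [49,58); WM=50

9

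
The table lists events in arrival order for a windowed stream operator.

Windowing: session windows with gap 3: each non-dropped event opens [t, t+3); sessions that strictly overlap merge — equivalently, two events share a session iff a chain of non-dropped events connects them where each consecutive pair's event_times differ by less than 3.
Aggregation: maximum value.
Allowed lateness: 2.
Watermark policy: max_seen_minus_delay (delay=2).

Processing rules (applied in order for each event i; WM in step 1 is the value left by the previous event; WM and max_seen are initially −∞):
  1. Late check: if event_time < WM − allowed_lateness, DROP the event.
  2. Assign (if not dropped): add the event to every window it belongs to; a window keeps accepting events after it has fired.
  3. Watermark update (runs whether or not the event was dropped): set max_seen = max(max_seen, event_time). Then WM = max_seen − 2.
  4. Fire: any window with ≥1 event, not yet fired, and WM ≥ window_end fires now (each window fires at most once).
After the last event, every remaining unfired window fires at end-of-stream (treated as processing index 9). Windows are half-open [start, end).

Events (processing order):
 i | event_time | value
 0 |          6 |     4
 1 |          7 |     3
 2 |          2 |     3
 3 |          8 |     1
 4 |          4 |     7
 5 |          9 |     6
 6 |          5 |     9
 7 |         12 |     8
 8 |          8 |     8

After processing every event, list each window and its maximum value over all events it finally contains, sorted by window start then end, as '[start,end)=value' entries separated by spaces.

[4,12)=9 [12,15)=8

i=0 t=6 v=4: → [6,9); WM=4
i=1 t=7 v=3: → [6,10); WM=5
i=2 t=2 v=3: DROP (t<5-2); WM=5
i=3 t=8 v=1: → [6,11); WM=6
i=4 t=4 v=7: → [4,11); WM=6
i=5 t=9 v=6: → [4,12); WM=7
i=6 t=5 v=9: → [4,12); WM=7
i=7 t=12 v=8: → [12,15); WM=10
i=8 t=8 v=8: → [4,12); WM=10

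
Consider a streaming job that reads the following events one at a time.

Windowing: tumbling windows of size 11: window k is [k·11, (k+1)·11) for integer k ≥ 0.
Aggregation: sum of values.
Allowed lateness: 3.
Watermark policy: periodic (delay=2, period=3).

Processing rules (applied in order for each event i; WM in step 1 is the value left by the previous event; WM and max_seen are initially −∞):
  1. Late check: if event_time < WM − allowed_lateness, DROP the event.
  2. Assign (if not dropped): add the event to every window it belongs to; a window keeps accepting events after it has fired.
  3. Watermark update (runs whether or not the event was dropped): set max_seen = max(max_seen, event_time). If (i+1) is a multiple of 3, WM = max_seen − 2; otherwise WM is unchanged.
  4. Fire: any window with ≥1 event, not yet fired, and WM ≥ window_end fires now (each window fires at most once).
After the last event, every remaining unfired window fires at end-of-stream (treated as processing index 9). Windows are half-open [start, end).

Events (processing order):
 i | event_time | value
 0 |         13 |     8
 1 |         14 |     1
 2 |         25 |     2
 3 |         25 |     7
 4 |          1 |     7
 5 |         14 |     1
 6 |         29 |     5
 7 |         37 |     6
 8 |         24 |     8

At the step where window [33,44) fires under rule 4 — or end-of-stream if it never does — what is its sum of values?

i=0 t=13 v=8: → [11,22); WM=−∞
i=1 t=14 v=1: → [11,22); WM=−∞
i=2 t=25 v=2: → [22,33); WM=23; [11,22) fires=9
i=3 t=25 v=7: → [22,33); WM=23
i=4 t=1 v=7: DROP (t<23-3); WM=23
i=5 t=14 v=1: DROP (t<23-3); WM=23
i=6 t=29 v=5: → [22,33); WM=23
i=7 t=37 v=6: → [33,44); WM=23
i=8 t=24 v=8: → [22,33); WM=35; [22,33) fires=22

6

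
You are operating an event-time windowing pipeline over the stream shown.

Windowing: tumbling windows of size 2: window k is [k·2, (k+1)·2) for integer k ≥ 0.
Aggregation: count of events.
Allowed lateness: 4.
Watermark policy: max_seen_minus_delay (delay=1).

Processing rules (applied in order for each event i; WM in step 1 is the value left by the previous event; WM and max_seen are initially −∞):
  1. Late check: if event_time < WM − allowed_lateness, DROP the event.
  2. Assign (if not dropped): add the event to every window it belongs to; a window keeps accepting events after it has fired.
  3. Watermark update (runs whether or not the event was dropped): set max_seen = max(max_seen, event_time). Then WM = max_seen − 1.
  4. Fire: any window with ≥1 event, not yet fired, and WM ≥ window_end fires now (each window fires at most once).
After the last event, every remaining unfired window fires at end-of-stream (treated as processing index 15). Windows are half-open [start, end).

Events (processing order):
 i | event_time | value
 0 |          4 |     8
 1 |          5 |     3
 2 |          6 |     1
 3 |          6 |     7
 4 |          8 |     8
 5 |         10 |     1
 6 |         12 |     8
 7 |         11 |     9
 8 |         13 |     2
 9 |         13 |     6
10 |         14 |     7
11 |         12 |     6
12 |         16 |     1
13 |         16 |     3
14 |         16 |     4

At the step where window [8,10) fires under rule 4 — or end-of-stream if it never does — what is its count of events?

1

i=0 t=4 v=8: → [4,6); WM=3
i=1 t=5 v=3: → [4,6); WM=4
i=2 t=6 v=1: → [6,8); WM=5
i=3 t=6 v=7: → [6,8); WM=5
i=4 t=8 v=8: → [8,10); WM=7; [4,6) fires=2
i=5 t=10 v=1: → [10,12); WM=9; [6,8) fires=2
i=6 t=12 v=8: → [12,14); WM=11; [8,10) fires=1
i=7 t=11 v=9: → [10,12); WM=11
i=8 t=13 v=2: → [12,14); WM=12; [10,12) fires=2
i=9 t=13 v=6: → [12,14); WM=12
i=10 t=14 v=7: → [14,16); WM=13
i=11 t=12 v=6: → [12,14); WM=13
i=12 t=16 v=1: → [16,18); WM=15; [12,14) fires=4
i=13 t=16 v=3: → [16,18); WM=15
i=14 t=16 v=4: → [16,18); WM=15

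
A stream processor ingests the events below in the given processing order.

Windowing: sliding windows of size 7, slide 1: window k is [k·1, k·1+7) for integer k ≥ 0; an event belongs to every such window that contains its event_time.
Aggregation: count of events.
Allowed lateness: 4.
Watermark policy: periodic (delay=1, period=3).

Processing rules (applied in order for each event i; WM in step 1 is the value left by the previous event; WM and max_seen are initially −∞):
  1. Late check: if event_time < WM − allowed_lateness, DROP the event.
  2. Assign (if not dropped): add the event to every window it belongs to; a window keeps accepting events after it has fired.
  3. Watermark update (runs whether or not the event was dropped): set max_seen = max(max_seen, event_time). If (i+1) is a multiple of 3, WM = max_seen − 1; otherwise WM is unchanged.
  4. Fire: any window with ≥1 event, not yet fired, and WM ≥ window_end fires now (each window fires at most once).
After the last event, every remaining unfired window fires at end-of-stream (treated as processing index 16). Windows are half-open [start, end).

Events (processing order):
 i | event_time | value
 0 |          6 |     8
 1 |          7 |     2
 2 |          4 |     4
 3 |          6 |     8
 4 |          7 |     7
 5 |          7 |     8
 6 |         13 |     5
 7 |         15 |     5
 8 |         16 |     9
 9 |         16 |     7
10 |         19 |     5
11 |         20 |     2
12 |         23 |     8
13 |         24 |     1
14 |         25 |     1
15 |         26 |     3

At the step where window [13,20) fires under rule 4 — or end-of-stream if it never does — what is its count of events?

5

i=0 t=6 v=8: → [6,13),[5,12),[4,11),[3,10),[2,9),[1,8),[0,7); WM=−∞
i=1 t=7 v=2: → [7,14),[6,13),[5,12),[4,11),[3,10),[2,9),[1,8); WM=−∞
i=2 t=4 v=4: → [4,11),[3,10),[2,9),[1,8),[0,7); WM=6
i=3 t=6 v=8: → [6,13),[5,12),[4,11),[3,10),[2,9),[1,8),[0,7); WM=6
i=4 t=7 v=7: → [7,14),[6,13),[5,12),[4,11),[3,10),[2,9),[1,8); WM=6
i=5 t=7 v=8: → [7,14),[6,13),[5,12),[4,11),[3,10),[2,9),[1,8); WM=6
i=6 t=13 v=5: → [13,20),[12,19),[11,18),[10,17),[9,16),[8,15),[7,14); WM=6
i=7 t=15 v=5: → [15,22),[14,21),[13,20),[12,19),[11,18),[10,17),[9,16); WM=6
i=8 t=16 v=9: → [16,23),[15,22),[14,21),[13,20),[12,19),[11,18),[10,17); WM=15; [0,7) fires=3 [1,8) fires=6 [2,9) fires=6 [3,10) fires=6 [4,11) fires=6 [5,12) fires=5 [6,13) fires=5 [7,14) fires=4 [8,15) fires=1
i=9 t=16 v=7: → [16,23),[15,22),[14,21),[13,20),[12,19),[11,18),[10,17); WM=15
i=10 t=19 v=5: → [19,26),[18,25),[17,24),[16,23),[15,22),[14,21),[13,20); WM=15
i=11 t=20 v=2: → [20,27),[19,26),[18,25),[17,24),[16,23),[15,22),[14,21); WM=19; [9,16) fires=2 [10,17) fires=4 [11,18) fires=4 [12,19) fires=4
i=12 t=23 v=8: → [23,30),[22,29),[21,28),[20,27),[19,26),[18,25),[17,24); WM=19
i=13 t=24 v=1: → [24,31),[23,30),[22,29),[21,28),[20,27),[19,26),[18,25); WM=19
i=14 t=25 v=1: → [25,32),[24,31),[23,30),[22,29),[21,28),[20,27),[19,26); WM=24; [13,20) fires=5 [14,21) fires=5 [15,22) fires=5 [16,23) fires=4 [17,24) fires=3
i=15 t=26 v=3: → [26,33),[25,32),[24,31),[23,30),[22,29),[21,28),[20,27); WM=24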